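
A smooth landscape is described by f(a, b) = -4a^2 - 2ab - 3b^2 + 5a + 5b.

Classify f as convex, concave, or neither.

concave

f is quadratic, so its Hessian is the constant matrix H = [[-8, -2], [-2, -6]].
det(H) = 44, tr(H) = -14.
det(H) > 0 and tr(H) < 0, so H is negative definite everywhere: concave.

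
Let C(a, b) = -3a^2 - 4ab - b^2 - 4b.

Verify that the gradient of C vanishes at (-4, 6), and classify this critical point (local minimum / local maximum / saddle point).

saddle point

∇C = (-6a - 4b, -4a - 2b - 4); substituting (-4, 6) gives ∇C = (0, 0), so (-4, 6) is indeed a critical point.
The Hessian of C is constant: H = [[-6, -4], [-4, -2]].
det(H) = (-6)·(-2) − (-4)² = -4.
Since det(H) < 0, H is indefinite and the critical point is a saddle point.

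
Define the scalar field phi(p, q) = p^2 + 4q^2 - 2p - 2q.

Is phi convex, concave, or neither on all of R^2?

phi is quadratic, so its Hessian is the constant matrix H = [[2, 0], [0, 8]].
det(H) = 16, tr(H) = 10.
det(H) > 0 and tr(H) > 0, so H is positive definite everywhere: convex.

convex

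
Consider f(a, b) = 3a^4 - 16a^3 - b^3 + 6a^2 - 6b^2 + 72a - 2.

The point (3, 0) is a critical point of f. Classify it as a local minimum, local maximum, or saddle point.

The mixed partial ∂²f/∂a∂b is 0, so the Hessian at any point is diag(f_aa, f_bb) = diag(12(3a^2 - 8a + 1), -6(b + 2)).
At (3, 0): H = diag(48, -12).
The eigenvalues have opposite signs, so H is indefinite: a saddle point.

saddle point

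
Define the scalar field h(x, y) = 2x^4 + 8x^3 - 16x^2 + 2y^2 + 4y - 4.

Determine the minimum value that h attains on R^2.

-262

h(x,y) separates as P(x) + Q(y) − 4, so its minimum is min P + min Q − 4.
P'(x) = 8x(x - 1)(x + 4) vanishes at x ∈ {-4, 0, 1}; Q'(y) = 4y + 4 vanishes at y ∈ {-1}.
Local minima of P (where P''>0): P(-4)=-256, P(1)=-6. Local minima of Q: Q(-1)=-2.
So the global minimum of h is P(-4) + Q(-1) − 4 = -256 − 2 − 4 = -262, attained at (-4, -1).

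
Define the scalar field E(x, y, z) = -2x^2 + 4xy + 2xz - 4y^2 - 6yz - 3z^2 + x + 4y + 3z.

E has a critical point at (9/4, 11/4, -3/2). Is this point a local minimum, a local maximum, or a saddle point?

local maximum

The Hessian is constant: H = [[-4, 4, 2], [4, -8, -6], [2, -6, -6]].
Leading principal minors: Δ₁ = -4, Δ₂ = 16, Δ₃ = -16.
The minors alternate sign starting negative (−, +, −), so H is negative definite: a local maximum.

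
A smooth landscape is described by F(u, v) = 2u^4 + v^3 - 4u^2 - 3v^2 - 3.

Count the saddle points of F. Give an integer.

F separates as a function of u plus a function of v, so ∇F=0 decouples.
∂F/∂u = 8u(u - 1)(u + 1) = 0 at u ∈ {-1, 0, 1}; ∂F/∂v = 3v(v - 2) = 0 at v ∈ {0, 2}.
The Hessian is diagonal: diag(F_uu, F_vv). Second derivatives: F_uu(-1)=16, F_uu(0)=-8, F_uu(1)=16; F_vv(0)=-6, F_vv(2)=6.
Saddle points occur where the two diagonal entries have opposite signs: (-1, 0), (0, 2), (1, 0). Count: 3.

3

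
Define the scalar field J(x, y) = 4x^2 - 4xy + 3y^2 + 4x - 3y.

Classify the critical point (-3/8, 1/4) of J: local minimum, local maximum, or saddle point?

local minimum

The Hessian of J is constant: H = [[8, -4], [-4, 6]].
det(H) = 8·6 − (-4)² = 32.
det(H) > 0 and tr(H) = 14 > 0, so H is positive definite and the point is a local minimum.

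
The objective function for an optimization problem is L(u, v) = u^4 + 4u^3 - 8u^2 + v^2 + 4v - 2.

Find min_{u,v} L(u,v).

L(u,v) separates as P(u) + Q(v) − 2, so its minimum is min P + min Q − 2.
P'(u) = 4u(u - 1)(u + 4) vanishes at u ∈ {-4, 0, 1}; Q'(v) = 2v + 4 vanishes at v ∈ {-2}.
Local minima of P (where P''>0): P(-4)=-128, P(1)=-3. Local minima of Q: Q(-2)=-4.
So the global minimum of L is P(-4) + Q(-2) − 2 = -128 − 4 − 2 = -134, attained at (-4, -2).

-134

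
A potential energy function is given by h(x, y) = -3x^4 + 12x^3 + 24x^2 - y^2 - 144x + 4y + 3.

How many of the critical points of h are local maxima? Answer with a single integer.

2

h separates as a function of x plus a function of y, so ∇h=0 decouples.
∂h/∂x = -12(x - 3)(x - 2)(x + 2) = 0 at x ∈ {-2, 2, 3}; ∂h/∂y = -2(y - 2) = 0 at y ∈ {2}.
The Hessian is diagonal: diag(h_xx, h_yy). Second derivatives: h_xx(-2)=-240, h_xx(2)=48, h_xx(3)=-60; h_yy(2)=-2.
Local maxima occur where both diagonal entries negative: (-2, 2), (3, 2). Count: 2.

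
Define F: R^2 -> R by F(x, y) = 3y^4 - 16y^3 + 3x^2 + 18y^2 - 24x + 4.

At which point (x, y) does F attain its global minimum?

(4, 3)

F(x,y) separates as P(x) + Q(y) + 4, so its minimum is min P + min Q + 4.
P'(x) = 6x - 24 vanishes at x ∈ {4}; Q'(y) = 12y(y - 3)(y - 1) vanishes at y ∈ {0, 1, 3}.
Local minima of P (where P''>0): P(4)=-48. Local minima of Q: Q(0)=0, Q(3)=-27.
So the global minimum of F is P(4) + Q(3) + 4 = -48 − 27 + 4 = -71, attained at (4, 3).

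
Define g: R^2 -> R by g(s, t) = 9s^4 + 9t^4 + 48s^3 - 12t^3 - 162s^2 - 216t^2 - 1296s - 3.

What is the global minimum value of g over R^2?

g(s,t) separates as P(s) + Q(t) − 3, so its minimum is min P + min Q − 3.
P'(s) = 36(s - 3)(s + 3)(s + 4) vanishes at s ∈ {-4, -3, 3}; Q'(t) = 36t(t - 4)(t + 3) vanishes at t ∈ {-3, 0, 4}.
Local minima of P (where P''>0): P(-4)=1824, P(3)=-3321. Local minima of Q: Q(-3)=-891, Q(4)=-1920.
So the global minimum of g is P(3) + Q(4) − 3 = -3321 − 1920 − 3 = -5244, attained at (3, 4).

-5244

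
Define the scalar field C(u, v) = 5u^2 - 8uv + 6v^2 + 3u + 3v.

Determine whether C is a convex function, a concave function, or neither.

C is quadratic, so its Hessian is the constant matrix H = [[10, -8], [-8, 12]].
det(H) = 56, tr(H) = 22.
det(H) > 0 and tr(H) > 0, so H is positive definite everywhere: convex.

convex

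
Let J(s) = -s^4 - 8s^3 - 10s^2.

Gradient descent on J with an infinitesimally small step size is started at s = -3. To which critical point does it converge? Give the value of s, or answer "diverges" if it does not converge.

J'(s) = -4s(s + 1)(s + 5), so J'(-3) = -48.
Gradient descent moves in the -J' direction, i.e. s is increasing.
The nearest critical point in that direction is s = -1, where J'' = 16 > 0 (a local minimum). The iterate converges there.

-1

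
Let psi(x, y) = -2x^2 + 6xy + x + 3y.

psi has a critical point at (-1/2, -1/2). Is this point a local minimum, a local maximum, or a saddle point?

saddle point

The Hessian of psi is constant: H = [[-4, 6], [6, 0]].
det(H) = (-4)·0 − 6² = -36.
Since det(H) < 0, H is indefinite and the critical point is a saddle point.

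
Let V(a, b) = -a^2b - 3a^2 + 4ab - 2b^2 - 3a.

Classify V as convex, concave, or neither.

The term -a^2b is cubic, so the Hessian is not constant.
∂²V/∂a² = -2b - 6, which takes both signs as b varies (negative for sufficiently large b). A diagonal entry of the Hessian changing sign means the Hessian is neither positive- nor negative-semidefinite on all of R^2.

neither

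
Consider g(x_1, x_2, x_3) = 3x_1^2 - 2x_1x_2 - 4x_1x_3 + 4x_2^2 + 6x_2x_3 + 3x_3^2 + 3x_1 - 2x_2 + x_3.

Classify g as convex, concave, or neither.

g is quadratic, so its Hessian is the constant matrix H = [[6, -2, -4], [-2, 8, 6], [-4, 6, 6]].
Leading principal minors: 6, 44, 16.
All positive ⇒ H ≻ 0 ⇒ convex.

convex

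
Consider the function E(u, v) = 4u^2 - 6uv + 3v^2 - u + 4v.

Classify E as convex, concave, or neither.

convex

E is quadratic, so its Hessian is the constant matrix H = [[8, -6], [-6, 6]].
det(H) = 12, tr(H) = 14.
det(H) > 0 and tr(H) > 0, so H is positive definite everywhere: convex.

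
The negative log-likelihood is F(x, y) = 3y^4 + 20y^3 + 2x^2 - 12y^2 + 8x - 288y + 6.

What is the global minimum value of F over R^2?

-418

F(x,y) separates as P(x) + Q(y) + 6, so its minimum is min P + min Q + 6.
P'(x) = 4x + 8 vanishes at x ∈ {-2}; Q'(y) = 12(y - 2)(y + 3)(y + 4) vanishes at y ∈ {-4, -3, 2}.
Local minima of P (where P''>0): P(-2)=-8. Local minima of Q: Q(-4)=448, Q(2)=-416.
So the global minimum of F is P(-2) + Q(2) + 6 = -8 − 416 + 6 = -418, attained at (-2, 2).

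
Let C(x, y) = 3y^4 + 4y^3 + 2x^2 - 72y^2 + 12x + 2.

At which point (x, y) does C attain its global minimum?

(-3, -4)

C(x,y) separates as P(x) + Q(y) + 2, so its minimum is min P + min Q + 2.
P'(x) = 4x + 12 vanishes at x ∈ {-3}; Q'(y) = 12y(y - 3)(y + 4) vanishes at y ∈ {-4, 0, 3}.
Local minima of P (where P''>0): P(-3)=-18. Local minima of Q: Q(-4)=-640, Q(3)=-297.
So the global minimum of C is P(-3) + Q(-4) + 2 = -18 − 640 + 2 = -656, attained at (-3, -4).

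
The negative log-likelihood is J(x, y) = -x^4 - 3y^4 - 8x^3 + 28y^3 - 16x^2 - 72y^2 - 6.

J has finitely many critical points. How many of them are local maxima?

J separates as a function of x plus a function of y, so ∇J=0 decouples.
∂J/∂x = -4x(x + 2)(x + 4) = 0 at x ∈ {-4, -2, 0}; ∂J/∂y = -12y(y - 4)(y - 3) = 0 at y ∈ {0, 3, 4}.
The Hessian is diagonal: diag(J_xx, J_yy). Second derivatives: J_xx(-4)=-32, J_xx(-2)=16, J_xx(0)=-32; J_yy(0)=-144, J_yy(3)=36, J_yy(4)=-48.
Local maxima occur where both diagonal entries negative: (-4, 0), (-4, 4), (0, 0), (0, 4). Count: 4.

4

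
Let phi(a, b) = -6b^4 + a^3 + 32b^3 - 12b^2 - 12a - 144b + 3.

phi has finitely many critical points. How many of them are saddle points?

3

phi separates as a function of a plus a function of b, so ∇phi=0 decouples.
∂phi/∂a = 3(a - 2)(a + 2) = 0 at a ∈ {-2, 2}; ∂phi/∂b = -24(b - 3)(b - 2)(b + 1) = 0 at b ∈ {-1, 2, 3}.
The Hessian is diagonal: diag(phi_aa, phi_bb). Second derivatives: phi_aa(-2)=-12, phi_aa(2)=12; phi_bb(-1)=-288, phi_bb(2)=72, phi_bb(3)=-96.
Saddle points occur where the two diagonal entries have opposite signs: (-2, 2), (2, -1), (2, 3). Count: 3.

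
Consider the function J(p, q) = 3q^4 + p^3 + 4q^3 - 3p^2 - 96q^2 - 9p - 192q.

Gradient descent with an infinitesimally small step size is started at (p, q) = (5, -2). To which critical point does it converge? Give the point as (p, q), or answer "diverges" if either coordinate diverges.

(3, -4)

J is separable, so gradient descent decouples: p follows -∂J/∂p, q follows -∂J/∂q.
∂J/∂p = 3(p - 3)(p + 1); at p=5 this is 36, so p decreases.
∂J/∂q = 12(q - 4)(q + 1)(q + 4); at q=-2 this is 144, so q decreases.
p converges to its nearest critical value 3 (a local min of the p-part); q converges to -4. The iterate converges to (3, -4).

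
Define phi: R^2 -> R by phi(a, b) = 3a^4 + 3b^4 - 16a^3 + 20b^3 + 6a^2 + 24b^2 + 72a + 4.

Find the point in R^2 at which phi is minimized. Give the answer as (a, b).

(-1, -4)

phi(a,b) separates as P(a) + Q(b) + 4, so its minimum is min P + min Q + 4.
P'(a) = 12(a - 3)(a - 2)(a + 1) vanishes at a ∈ {-1, 2, 3}; Q'(b) = 12b(b + 1)(b + 4) vanishes at b ∈ {-4, -1, 0}.
Local minima of P (where P''>0): P(-1)=-47, P(3)=81. Local minima of Q: Q(-4)=-128, Q(0)=0.
So the global minimum of phi is P(-1) + Q(-4) + 4 = -47 − 128 + 4 = -171, attained at (-1, -4).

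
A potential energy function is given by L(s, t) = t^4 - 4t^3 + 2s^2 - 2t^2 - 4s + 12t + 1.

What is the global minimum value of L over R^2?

L(s,t) separates as P(s) + Q(t) + 1, so its minimum is min P + min Q + 1.
P'(s) = 4s - 4 vanishes at s ∈ {1}; Q'(t) = 4(t - 3)(t - 1)(t + 1) vanishes at t ∈ {-1, 1, 3}.
Local minima of P (where P''>0): P(1)=-2. Local minima of Q: Q(-1)=-9, Q(3)=-9.
So the global minimum of L is P(1) + Q(-1) + 1 = -2 − 9 + 1 = -10, attained at (1, -1).

-10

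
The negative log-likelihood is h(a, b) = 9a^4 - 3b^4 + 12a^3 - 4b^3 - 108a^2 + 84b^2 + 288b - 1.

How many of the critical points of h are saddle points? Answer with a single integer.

h separates as a function of a plus a function of b, so ∇h=0 decouples.
∂h/∂a = 36a(a - 2)(a + 3) = 0 at a ∈ {-3, 0, 2}; ∂h/∂b = -12(b - 4)(b + 2)(b + 3) = 0 at b ∈ {-3, -2, 4}.
The Hessian is diagonal: diag(h_aa, h_bb). Second derivatives: h_aa(-3)=540, h_aa(0)=-216, h_aa(2)=360; h_bb(-3)=-84, h_bb(-2)=72, h_bb(4)=-504.
Saddle points occur where the two diagonal entries have opposite signs: (-3, -3), (-3, 4), (0, -2), (2, -3), (2, 4). Count: 5.

5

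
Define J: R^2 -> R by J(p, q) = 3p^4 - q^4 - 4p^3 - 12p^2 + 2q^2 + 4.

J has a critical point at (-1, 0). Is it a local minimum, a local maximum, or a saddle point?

The mixed partial ∂²J/∂p∂q is 0, so the Hessian at any point is diag(J_pp, J_qq) = diag(12(3p^2 - 2p - 2), 4(-3q^2 + 1)).
At (-1, 0): H = diag(36, 4).
Both eigenvalues are positive, so H is positive definite: a local minimum.

local minimum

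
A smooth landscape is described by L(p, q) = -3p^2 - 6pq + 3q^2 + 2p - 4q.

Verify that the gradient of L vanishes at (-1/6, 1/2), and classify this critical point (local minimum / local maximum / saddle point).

∇L = (-6p - 6q + 2, -6p + 6q - 4); substituting (-1/6, 1/2) gives ∇L = (0, 0), so (-1/6, 1/2) is indeed a critical point.
The Hessian of L is constant: H = [[-6, -6], [-6, 6]].
det(H) = (-6)·6 − (-6)² = -72.
Since det(H) < 0, H is indefinite and the critical point is a saddle point.

saddle point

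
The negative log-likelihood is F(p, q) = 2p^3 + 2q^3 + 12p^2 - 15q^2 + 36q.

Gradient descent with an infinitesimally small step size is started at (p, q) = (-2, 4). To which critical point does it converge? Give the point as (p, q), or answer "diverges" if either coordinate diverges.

F is separable, so gradient descent decouples: p follows -∂F/∂p, q follows -∂F/∂q.
∂F/∂p = 6p(p + 4); at p=-2 this is -24, so p increases.
∂F/∂q = 6(q - 3)(q - 2); at q=4 this is 12, so q decreases.
p converges to its nearest critical value 0 (a local min of the p-part); q converges to 3. The iterate converges to (0, 3).

(0, 3)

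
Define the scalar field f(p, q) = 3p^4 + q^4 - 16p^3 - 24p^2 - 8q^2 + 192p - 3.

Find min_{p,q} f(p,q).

-323

f(p,q) separates as A(p) + B(q) − 3, so its minimum is min A + min B − 3.
A'(p) = 12(p - 4)(p - 2)(p + 2) vanishes at p ∈ {-2, 2, 4}; B'(q) = 4q(q - 2)(q + 2) vanishes at q ∈ {-2, 0, 2}.
Local minima of A (where A''>0): A(-2)=-304, A(4)=128. Local minima of B: B(-2)=-16, B(2)=-16.
So the global minimum of f is A(-2) + B(-2) − 3 = -304 − 16 − 3 = -323, attained at (-2, -2).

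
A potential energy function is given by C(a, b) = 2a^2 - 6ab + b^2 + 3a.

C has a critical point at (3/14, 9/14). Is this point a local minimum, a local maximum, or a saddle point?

saddle point

The Hessian of C is constant: H = [[4, -6], [-6, 2]].
det(H) = 4·2 − (-6)² = -28.
Since det(H) < 0, H is indefinite and the critical point is a saddle point.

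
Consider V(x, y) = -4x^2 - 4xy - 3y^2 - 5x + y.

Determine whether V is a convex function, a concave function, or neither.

concave

V is quadratic, so its Hessian is the constant matrix H = [[-8, -4], [-4, -6]].
det(H) = 32, tr(H) = -14.
det(H) > 0 and tr(H) < 0, so H is negative definite everywhere: concave.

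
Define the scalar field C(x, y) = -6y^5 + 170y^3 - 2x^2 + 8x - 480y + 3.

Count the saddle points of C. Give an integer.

C separates as a function of x plus a function of y, so ∇C=0 decouples.
∂C/∂x = -4(x - 2) = 0 at x ∈ {2}; ∂C/∂y = -30(y - 4)(y - 1)(y + 1)(y + 4) = 0 at y ∈ {-4, -1, 1, 4}.
The Hessian is diagonal: diag(C_xx, C_yy). Second derivatives: C_xx(2)=-4; C_yy(-4)=3600, C_yy(-1)=-900, C_yy(1)=900, C_yy(4)=-3600.
Saddle points occur where the two diagonal entries have opposite signs: (2, -4), (2, 1). Count: 2.

2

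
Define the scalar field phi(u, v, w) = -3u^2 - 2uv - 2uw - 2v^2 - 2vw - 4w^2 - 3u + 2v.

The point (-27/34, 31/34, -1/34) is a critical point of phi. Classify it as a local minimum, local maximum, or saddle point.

local maximum

The Hessian is constant: H = [[-6, -2, -2], [-2, -4, -2], [-2, -2, -8]].
Leading principal minors: Δ₁ = -6, Δ₂ = 20, Δ₃ = -136.
The minors alternate sign starting negative (−, +, −), so H is negative definite: a local maximum.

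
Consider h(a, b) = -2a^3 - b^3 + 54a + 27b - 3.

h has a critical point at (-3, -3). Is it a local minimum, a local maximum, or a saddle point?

local minimum

The mixed partial ∂²h/∂a∂b is 0, so the Hessian at any point is diag(h_aa, h_bb) = diag(-12a, -6b).
At (-3, -3): H = diag(36, 18).
Both eigenvalues are positive, so H is positive definite: a local minimum.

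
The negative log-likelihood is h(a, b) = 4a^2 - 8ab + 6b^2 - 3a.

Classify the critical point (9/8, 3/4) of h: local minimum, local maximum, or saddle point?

The Hessian of h is constant: H = [[8, -8], [-8, 12]].
det(H) = 8·12 − (-8)² = 32.
det(H) > 0 and tr(H) = 20 > 0, so H is positive definite and the point is a local minimum.

local minimum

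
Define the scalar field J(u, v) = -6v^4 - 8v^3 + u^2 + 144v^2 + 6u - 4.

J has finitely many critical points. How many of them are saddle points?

J separates as a function of u plus a function of v, so ∇J=0 decouples.
∂J/∂u = 2(u + 3) = 0 at u ∈ {-3}; ∂J/∂v = -24v(v - 3)(v + 4) = 0 at v ∈ {-4, 0, 3}.
The Hessian is diagonal: diag(J_uu, J_vv). Second derivatives: J_uu(-3)=2; J_vv(-4)=-672, J_vv(0)=288, J_vv(3)=-504.
Saddle points occur where the two diagonal entries have opposite signs: (-3, -4), (-3, 3). Count: 2.

2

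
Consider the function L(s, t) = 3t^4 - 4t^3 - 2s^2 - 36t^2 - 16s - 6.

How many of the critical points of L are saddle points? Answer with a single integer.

L separates as a function of s plus a function of t, so ∇L=0 decouples.
∂L/∂s = -4(s + 4) = 0 at s ∈ {-4}; ∂L/∂t = 12t(t - 3)(t + 2) = 0 at t ∈ {-2, 0, 3}.
The Hessian is diagonal: diag(L_ss, L_tt). Second derivatives: L_ss(-4)=-4; L_tt(-2)=120, L_tt(0)=-72, L_tt(3)=180.
Saddle points occur where the two diagonal entries have opposite signs: (-4, -2), (-4, 3). Count: 2.

2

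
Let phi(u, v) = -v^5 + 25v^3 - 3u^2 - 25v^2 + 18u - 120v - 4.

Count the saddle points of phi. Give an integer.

2

phi separates as a function of u plus a function of v, so ∇phi=0 decouples.
∂phi/∂u = -6(u - 3) = 0 at u ∈ {3}; ∂phi/∂v = -5(v - 3)(v - 2)(v + 1)(v + 4) = 0 at v ∈ {-4, -1, 2, 3}.
The Hessian is diagonal: diag(phi_uu, phi_vv). Second derivatives: phi_uu(3)=-6; phi_vv(-4)=630, phi_vv(-1)=-180, phi_vv(2)=90, phi_vv(3)=-140.
Saddle points occur where the two diagonal entries have opposite signs: (3, -4), (3, 2). Count: 2.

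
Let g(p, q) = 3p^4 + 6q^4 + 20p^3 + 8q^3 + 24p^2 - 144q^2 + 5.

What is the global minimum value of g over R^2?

-1403

g(p,q) separates as A(p) + B(q) + 5, so its minimum is min A + min B + 5.
A'(p) = 12p(p + 1)(p + 4) vanishes at p ∈ {-4, -1, 0}; B'(q) = 24q(q - 3)(q + 4) vanishes at q ∈ {-4, 0, 3}.
Local minima of A (where A''>0): A(-4)=-128, A(0)=0. Local minima of B: B(-4)=-1280, B(3)=-594.
So the global minimum of g is A(-4) + B(-4) + 5 = -128 − 1280 + 5 = -1403, attained at (-4, -4).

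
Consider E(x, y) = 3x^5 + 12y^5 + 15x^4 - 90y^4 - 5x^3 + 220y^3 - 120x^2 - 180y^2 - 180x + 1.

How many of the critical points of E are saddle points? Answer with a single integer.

8

E separates as a function of x plus a function of y, so ∇E=0 decouples.
∂E/∂x = 15(x - 2)(x + 1)(x + 2)(x + 3) = 0 at x ∈ {-3, -2, -1, 2}; ∂E/∂y = 60y(y - 3)(y - 2)(y - 1) = 0 at y ∈ {0, 1, 2, 3}.
The Hessian is diagonal: diag(E_xx, E_yy). Second derivatives: E_xx(-3)=-150, E_xx(-2)=60, E_xx(-1)=-90, E_xx(2)=900; E_yy(0)=-360, E_yy(1)=120, E_yy(2)=-120, E_yy(3)=360.
Saddle points occur where the two diagonal entries have opposite signs: (-3, 1), (-3, 3), (-2, 0), (-2, 2), (-1, 1), (-1, 3), (2, 0), (2, 2). Count: 8.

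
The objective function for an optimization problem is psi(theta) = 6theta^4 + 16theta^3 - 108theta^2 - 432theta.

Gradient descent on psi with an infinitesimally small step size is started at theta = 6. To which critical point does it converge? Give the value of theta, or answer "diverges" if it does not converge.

psi'(theta) = 24(theta - 3)(theta + 2)(theta + 3), so psi'(6) = 5184.
Gradient descent moves in the -psi' direction, i.e. theta is decreasing.
The nearest critical point in that direction is theta = 3, where psi'' = 720 > 0 (a local minimum). The iterate converges there.

3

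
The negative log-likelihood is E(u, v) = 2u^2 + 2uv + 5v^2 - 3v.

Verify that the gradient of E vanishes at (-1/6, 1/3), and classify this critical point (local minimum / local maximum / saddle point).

local minimum

∇E = (4u + 2v, 2u + 10v - 3); substituting (-1/6, 1/3) gives ∇E = (0, 0), so (-1/6, 1/3) is indeed a critical point.
The Hessian of E is constant: H = [[4, 2], [2, 10]].
det(H) = 4·10 − 2² = 36.
det(H) > 0 and tr(H) = 14 > 0, so H is positive definite and the point is a local minimum.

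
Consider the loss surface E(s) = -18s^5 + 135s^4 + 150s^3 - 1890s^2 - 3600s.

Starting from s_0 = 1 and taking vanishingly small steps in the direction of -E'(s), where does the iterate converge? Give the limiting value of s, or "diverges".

E'(s) = -90(s - 5)(s - 4)(s + 1)(s + 2), so E'(1) = -6480.
Gradient descent moves in the -E' direction, i.e. s is increasing.
The nearest critical point in that direction is s = 4, where E'' = 2700 > 0 (a local minimum). The iterate converges there.

4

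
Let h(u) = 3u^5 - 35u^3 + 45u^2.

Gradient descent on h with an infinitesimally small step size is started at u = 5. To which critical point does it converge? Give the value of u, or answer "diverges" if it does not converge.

h'(u) = 15u(u - 2)(u - 1)(u + 3), so h'(5) = 7200.
Gradient descent moves in the -h' direction, i.e. u is decreasing.
The nearest critical point in that direction is u = 2, where h'' = 150 > 0 (a local minimum). The iterate converges there.

2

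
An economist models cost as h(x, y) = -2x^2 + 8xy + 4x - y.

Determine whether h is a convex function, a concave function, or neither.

h is quadratic, so its Hessian is the constant matrix H = [[-4, 8], [8, 0]].
det(H) = -64, tr(H) = -4.
det(H) < 0, so H is indefinite: neither convex nor concave.

neither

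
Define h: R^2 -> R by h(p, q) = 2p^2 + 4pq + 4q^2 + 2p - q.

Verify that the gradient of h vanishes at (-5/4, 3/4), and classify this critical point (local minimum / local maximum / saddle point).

local minimum

∇h = (4p + 4q + 2, 4p + 8q - 1); substituting (-5/4, 3/4) gives ∇h = (0, 0), so (-5/4, 3/4) is indeed a critical point.
The Hessian of h is constant: H = [[4, 4], [4, 8]].
det(H) = 4·8 − 4² = 16.
det(H) > 0 and tr(H) = 12 > 0, so H is positive definite and the point is a local minimum.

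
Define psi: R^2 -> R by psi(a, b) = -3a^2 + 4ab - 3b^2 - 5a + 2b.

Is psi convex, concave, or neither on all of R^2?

psi is quadratic, so its Hessian is the constant matrix H = [[-6, 4], [4, -6]].
det(H) = 20, tr(H) = -12.
det(H) > 0 and tr(H) < 0, so H is negative definite everywhere: concave.

concave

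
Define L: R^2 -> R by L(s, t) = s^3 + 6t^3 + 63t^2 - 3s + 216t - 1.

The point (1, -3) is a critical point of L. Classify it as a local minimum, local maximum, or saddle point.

The mixed partial ∂²L/∂s∂t is 0, so the Hessian at any point is diag(L_ss, L_tt) = diag(6s, 18(2t + 7)).
At (1, -3): H = diag(6, 18).
Both eigenvalues are positive, so H is positive definite: a local minimum.

local minimum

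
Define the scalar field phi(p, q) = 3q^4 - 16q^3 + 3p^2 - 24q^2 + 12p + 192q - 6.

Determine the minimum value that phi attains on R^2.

phi(p,q) separates as A(p) + B(q) − 6, so its minimum is min A + min B − 6.
A'(p) = 6p + 12 vanishes at p ∈ {-2}; B'(q) = 12(q - 4)(q - 2)(q + 2) vanishes at q ∈ {-2, 2, 4}.
Local minima of A (where A''>0): A(-2)=-12. Local minima of B: B(-2)=-304, B(4)=128.
So the global minimum of phi is A(-2) + B(-2) − 6 = -12 − 304 − 6 = -322, attained at (-2, -2).

-322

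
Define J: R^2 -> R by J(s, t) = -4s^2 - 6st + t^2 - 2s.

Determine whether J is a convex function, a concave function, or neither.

J is quadratic, so its Hessian is the constant matrix H = [[-8, -6], [-6, 2]].
det(H) = -52, tr(H) = -6.
det(H) < 0, so H is indefinite: neither convex nor concave.

neither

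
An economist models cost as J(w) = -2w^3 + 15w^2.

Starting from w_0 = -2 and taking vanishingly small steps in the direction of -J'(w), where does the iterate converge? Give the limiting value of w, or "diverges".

J'(w) = -6w(w - 5), so J'(-2) = -84.
Gradient descent moves in the -J' direction, i.e. w is increasing.
The nearest critical point in that direction is w = 0, where J'' = 30 > 0 (a local minimum). The iterate converges there.

0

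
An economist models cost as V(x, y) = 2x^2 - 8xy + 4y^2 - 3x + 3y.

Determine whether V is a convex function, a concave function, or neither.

V is quadratic, so its Hessian is the constant matrix H = [[4, -8], [-8, 8]].
det(H) = -32, tr(H) = 12.
det(H) < 0, so H is indefinite: neither convex nor concave.

neither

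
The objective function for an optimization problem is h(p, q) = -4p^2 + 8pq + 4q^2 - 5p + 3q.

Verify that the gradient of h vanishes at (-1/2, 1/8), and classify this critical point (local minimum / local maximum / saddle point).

∇h = (-8p + 8q - 5, 8p + 8q + 3); substituting (-1/2, 1/8) gives ∇h = (0, 0), so (-1/2, 1/8) is indeed a critical point.
The Hessian of h is constant: H = [[-8, 8], [8, 8]].
det(H) = (-8)·8 − 8² = -128.
Since det(H) < 0, H is indefinite and the critical point is a saddle point.

saddle point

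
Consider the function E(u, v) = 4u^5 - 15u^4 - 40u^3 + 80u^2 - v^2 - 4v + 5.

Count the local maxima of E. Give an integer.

2

E separates as a function of u plus a function of v, so ∇E=0 decouples.
∂E/∂u = 20u(u - 4)(u - 1)(u + 2) = 0 at u ∈ {-2, 0, 1, 4}; ∂E/∂v = -2(v + 2) = 0 at v ∈ {-2}.
The Hessian is diagonal: diag(E_uu, E_vv). Second derivatives: E_uu(-2)=-720, E_uu(0)=160, E_uu(1)=-180, E_uu(4)=1440; E_vv(-2)=-2.
Local maxima occur where both diagonal entries negative: (-2, -2), (1, -2). Count: 2.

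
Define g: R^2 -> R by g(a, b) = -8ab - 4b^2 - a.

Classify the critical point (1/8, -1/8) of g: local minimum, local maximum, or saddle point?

The Hessian of g is constant: H = [[0, -8], [-8, -8]].
det(H) = 0·(-8) − (-8)² = -64.
Since det(H) < 0, H is indefinite and the critical point is a saddle point.

saddle point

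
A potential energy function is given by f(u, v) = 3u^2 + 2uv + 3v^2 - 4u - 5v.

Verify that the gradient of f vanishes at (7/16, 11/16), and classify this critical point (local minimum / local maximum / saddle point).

local minimum

∇f = (6u + 2v - 4, 2u + 6v - 5); substituting (7/16, 11/16) gives ∇f = (0, 0), so (7/16, 11/16) is indeed a critical point.
The Hessian of f is constant: H = [[6, 2], [2, 6]].
det(H) = 6·6 − 2² = 32.
det(H) > 0 and tr(H) = 12 > 0, so H is positive definite and the point is a local minimum.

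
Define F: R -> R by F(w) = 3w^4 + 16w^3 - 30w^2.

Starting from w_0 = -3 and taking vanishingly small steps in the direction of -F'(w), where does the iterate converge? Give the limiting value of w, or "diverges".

F'(w) = 12w(w - 1)(w + 5), so F'(-3) = 288.
Gradient descent moves in the -F' direction, i.e. w is decreasing.
The nearest critical point in that direction is w = -5, where F'' = 360 > 0 (a local minimum). The iterate converges there.

-5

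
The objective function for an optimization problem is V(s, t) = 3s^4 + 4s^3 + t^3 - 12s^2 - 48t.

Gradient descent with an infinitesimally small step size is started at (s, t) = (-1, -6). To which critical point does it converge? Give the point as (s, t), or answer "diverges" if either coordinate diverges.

V is separable, so gradient descent decouples: s follows -∂V/∂s, t follows -∂V/∂t.
∂V/∂s = 12s(s - 1)(s + 2); at s=-1 this is 24, so s decreases.
∂V/∂t = 3(t - 4)(t + 4); at t=-6 this is 60, so t decreases.
The t-coordinate has no critical point in that direction and runs off to infinity.

diverges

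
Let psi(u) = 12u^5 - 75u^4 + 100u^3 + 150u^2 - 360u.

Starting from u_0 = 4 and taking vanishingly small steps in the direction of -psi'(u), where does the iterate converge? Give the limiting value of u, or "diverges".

psi'(u) = 60(u - 3)(u - 2)(u - 1)(u + 1), so psi'(4) = 1800.
Gradient descent moves in the -psi' direction, i.e. u is decreasing.
The nearest critical point in that direction is u = 3, where psi'' = 480 > 0 (a local minimum). The iterate converges there.

3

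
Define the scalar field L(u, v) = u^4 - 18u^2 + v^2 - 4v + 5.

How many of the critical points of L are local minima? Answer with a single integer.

2

L separates as a function of u plus a function of v, so ∇L=0 decouples.
∂L/∂u = 4u(u - 3)(u + 3) = 0 at u ∈ {-3, 0, 3}; ∂L/∂v = 2(v - 2) = 0 at v ∈ {2}.
The Hessian is diagonal: diag(L_uu, L_vv). Second derivatives: L_uu(-3)=72, L_uu(0)=-36, L_uu(3)=72; L_vv(2)=2.
Local minima occur where both diagonal entries positive: (-3, 2), (3, 2). Count: 2.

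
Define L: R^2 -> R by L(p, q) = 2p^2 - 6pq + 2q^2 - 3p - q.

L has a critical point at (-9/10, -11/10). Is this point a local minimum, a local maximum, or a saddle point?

saddle point

The Hessian of L is constant: H = [[4, -6], [-6, 4]].
det(H) = 4·4 − (-6)² = -20.
Since det(H) < 0, H is indefinite and the critical point is a saddle point.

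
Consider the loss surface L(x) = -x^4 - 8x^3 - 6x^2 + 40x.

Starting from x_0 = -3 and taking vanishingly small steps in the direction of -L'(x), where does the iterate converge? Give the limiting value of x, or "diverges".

-2

L'(x) = -4(x - 1)(x + 2)(x + 5), so L'(-3) = -32.
Gradient descent moves in the -L' direction, i.e. x is increasing.
The nearest critical point in that direction is x = -2, where L'' = 36 > 0 (a local minimum). The iterate converges there.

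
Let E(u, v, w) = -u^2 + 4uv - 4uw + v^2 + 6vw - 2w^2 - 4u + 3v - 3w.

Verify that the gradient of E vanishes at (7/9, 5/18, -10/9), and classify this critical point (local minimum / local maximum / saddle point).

∇E = (-2u + 4v - 4w - 4, 4u + 2v + 6w + 3, -4u + 6v - 4w - 3); substituting (7/9, 5/18, -10/9) gives ∇E = (0, 0, 0), so (7/9, 5/18, -10/9) is indeed a critical point.
The Hessian is constant: H = [[-2, 4, -4], [4, 2, 6], [-4, 6, -4]].
Leading principal minors: Δ₁ = -2, Δ₂ = -20, Δ₃ = -72.
The minors fit neither the all-positive nor the alternating-sign pattern, so H is indefinite: a saddle point.

saddle point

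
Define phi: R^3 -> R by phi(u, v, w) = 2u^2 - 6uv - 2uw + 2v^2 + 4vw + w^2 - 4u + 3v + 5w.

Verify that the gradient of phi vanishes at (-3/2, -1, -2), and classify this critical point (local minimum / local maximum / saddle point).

∇phi = (4u - 6v - 2w - 4, -6u + 4v + 4w + 3, -2u + 4v + 2w + 5); substituting (-3/2, -1, -2) gives ∇phi = (0, 0, 0), so (-3/2, -1, -2) is indeed a critical point.
The Hessian is constant: H = [[4, -6, -2], [-6, 4, 4], [-2, 4, 2]].
Leading principal minors: Δ₁ = 4, Δ₂ = -20, Δ₃ = -24.
The minors fit neither the all-positive nor the alternating-sign pattern, so H is indefinite: a saddle point.

saddle point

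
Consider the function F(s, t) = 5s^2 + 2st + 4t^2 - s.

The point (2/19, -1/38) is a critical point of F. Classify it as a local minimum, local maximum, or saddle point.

local minimum

The Hessian of F is constant: H = [[10, 2], [2, 8]].
det(H) = 10·8 − 2² = 76.
det(H) > 0 and tr(H) = 18 > 0, so H is positive definite and the point is a local minimum.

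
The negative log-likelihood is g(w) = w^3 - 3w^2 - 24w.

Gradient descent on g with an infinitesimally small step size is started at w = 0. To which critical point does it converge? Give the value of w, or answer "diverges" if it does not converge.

4

g'(w) = 3(w - 4)(w + 2), so g'(0) = -24.
Gradient descent moves in the -g' direction, i.e. w is increasing.
The nearest critical point in that direction is w = 4, where g'' = 18 > 0 (a local minimum). The iterate converges there.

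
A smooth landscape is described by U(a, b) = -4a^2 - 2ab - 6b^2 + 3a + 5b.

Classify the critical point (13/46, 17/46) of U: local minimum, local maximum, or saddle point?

The Hessian of U is constant: H = [[-8, -2], [-2, -12]].
det(H) = (-8)·(-12) − (-2)² = 92.
det(H) > 0 and tr(H) = -20 < 0, so H is negative definite and the point is a local maximum.

local maximum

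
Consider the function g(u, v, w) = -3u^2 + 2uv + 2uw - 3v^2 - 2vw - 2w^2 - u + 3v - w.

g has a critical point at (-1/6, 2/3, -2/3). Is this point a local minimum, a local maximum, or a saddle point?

local maximum

The Hessian is constant: H = [[-6, 2, 2], [2, -6, -2], [2, -2, -4]].
Leading principal minors: Δ₁ = -6, Δ₂ = 32, Δ₃ = -96.
The minors alternate sign starting negative (−, +, −), so H is negative definite: a local maximum.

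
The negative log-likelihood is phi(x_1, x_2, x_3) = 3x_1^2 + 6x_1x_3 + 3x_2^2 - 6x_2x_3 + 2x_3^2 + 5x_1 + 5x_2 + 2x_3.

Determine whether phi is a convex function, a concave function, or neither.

phi is quadratic, so its Hessian is the constant matrix H = [[6, 0, 6], [0, 6, -6], [6, -6, 4]].
Leading principal minors: 6, 36, -288.
Neither pattern holds ⇒ H is indefinite ⇒ neither convex nor concave.

neither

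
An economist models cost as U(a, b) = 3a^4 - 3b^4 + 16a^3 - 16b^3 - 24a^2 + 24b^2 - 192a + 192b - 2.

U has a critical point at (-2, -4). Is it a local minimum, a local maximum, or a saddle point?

local maximum

The mixed partial ∂²U/∂a∂b is 0, so the Hessian at any point is diag(U_aa, U_bb) = diag(12(3a^2 + 8a - 4), 12(-3b^2 - 8b + 4)).
At (-2, -4): H = diag(-96, -144).
Both eigenvalues are negative, so H is negative definite: a local maximum.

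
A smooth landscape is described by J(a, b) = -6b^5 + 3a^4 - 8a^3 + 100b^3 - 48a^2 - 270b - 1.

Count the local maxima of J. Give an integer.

J separates as a function of a plus a function of b, so ∇J=0 decouples.
∂J/∂a = 12a(a - 4)(a + 2) = 0 at a ∈ {-2, 0, 4}; ∂J/∂b = -30(b - 3)(b - 1)(b + 1)(b + 3) = 0 at b ∈ {-3, -1, 1, 3}.
The Hessian is diagonal: diag(J_aa, J_bb). Second derivatives: J_aa(-2)=144, J_aa(0)=-96, J_aa(4)=288; J_bb(-3)=1440, J_bb(-1)=-480, J_bb(1)=480, J_bb(3)=-1440.
Local maxima occur where both diagonal entries negative: (0, -1), (0, 3). Count: 2.

2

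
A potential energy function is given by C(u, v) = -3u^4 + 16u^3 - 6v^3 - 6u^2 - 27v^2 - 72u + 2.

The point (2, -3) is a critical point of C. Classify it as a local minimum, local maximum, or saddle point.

The mixed partial ∂²C/∂u∂v is 0, so the Hessian at any point is diag(C_uu, C_vv) = diag(12(-3u^2 + 8u - 1), -18(2v + 3)).
At (2, -3): H = diag(36, 54).
Both eigenvalues are positive, so H is positive definite: a local minimum.

local minimum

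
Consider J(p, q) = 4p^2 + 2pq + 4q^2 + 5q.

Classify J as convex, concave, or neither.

J is quadratic, so its Hessian is the constant matrix H = [[8, 2], [2, 8]].
det(H) = 60, tr(H) = 16.
det(H) > 0 and tr(H) > 0, so H is positive definite everywhere: convex.

convex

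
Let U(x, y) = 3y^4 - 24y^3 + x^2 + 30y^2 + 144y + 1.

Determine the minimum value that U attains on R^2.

-86

U(x,y) separates as P(x) + Q(y) + 1, so its minimum is min P + min Q + 1.
P'(x) = 2x vanishes at x ∈ {0}; Q'(y) = 12(y - 4)(y - 3)(y + 1) vanishes at y ∈ {-1, 3, 4}.
Local minima of P (where P''>0): P(0)=0. Local minima of Q: Q(-1)=-87, Q(4)=288.
So the global minimum of U is P(0) + Q(-1) + 1 = 0 − 87 + 1 = -86, attained at (0, -1).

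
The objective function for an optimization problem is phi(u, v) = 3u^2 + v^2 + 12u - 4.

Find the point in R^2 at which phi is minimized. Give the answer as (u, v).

phi(u,v) separates as P(u) + Q(v) − 4, so its minimum is min P + min Q − 4.
P'(u) = 6u + 12 vanishes at u ∈ {-2}; Q'(v) = 2v vanishes at v ∈ {0}.
Local minima of P (where P''>0): P(-2)=-12. Local minima of Q: Q(0)=0.
So the global minimum of phi is P(-2) + Q(0) − 4 = -12 + 0 − 4 = -16, attained at (-2, 0).

(-2, 0)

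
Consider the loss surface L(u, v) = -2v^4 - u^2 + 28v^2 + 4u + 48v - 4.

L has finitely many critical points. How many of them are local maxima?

L separates as a function of u plus a function of v, so ∇L=0 decouples.
∂L/∂u = -2(u - 2) = 0 at u ∈ {2}; ∂L/∂v = -8(v - 3)(v + 1)(v + 2) = 0 at v ∈ {-2, -1, 3}.
The Hessian is diagonal: diag(L_uu, L_vv). Second derivatives: L_uu(2)=-2; L_vv(-2)=-40, L_vv(-1)=32, L_vv(3)=-160.
Local maxima occur where both diagonal entries negative: (2, -2), (2, 3). Count: 2.

2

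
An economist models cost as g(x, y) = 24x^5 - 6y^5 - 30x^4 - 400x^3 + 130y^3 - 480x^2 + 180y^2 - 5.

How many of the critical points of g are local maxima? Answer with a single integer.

4

g separates as a function of x plus a function of y, so ∇g=0 decouples.
∂g/∂x = 120x(x - 4)(x + 1)(x + 2) = 0 at x ∈ {-2, -1, 0, 4}; ∂g/∂y = -30y(y - 4)(y + 1)(y + 3) = 0 at y ∈ {-3, -1, 0, 4}.
The Hessian is diagonal: diag(g_xx, g_yy). Second derivatives: g_xx(-2)=-1440, g_xx(-1)=600, g_xx(0)=-960, g_xx(4)=14400; g_yy(-3)=1260, g_yy(-1)=-300, g_yy(0)=360, g_yy(4)=-4200.
Local maxima occur where both diagonal entries negative: (-2, -1), (-2, 4), (0, -1), (0, 4). Count: 4.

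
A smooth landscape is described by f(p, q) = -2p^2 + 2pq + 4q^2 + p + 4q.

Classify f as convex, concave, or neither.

f is quadratic, so its Hessian is the constant matrix H = [[-4, 2], [2, 8]].
det(H) = -36, tr(H) = 4.
det(H) < 0, so H is indefinite: neither convex nor concave.

neither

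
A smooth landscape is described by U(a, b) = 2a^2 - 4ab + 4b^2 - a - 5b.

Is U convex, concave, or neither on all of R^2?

U is quadratic, so its Hessian is the constant matrix H = [[4, -4], [-4, 8]].
det(H) = 16, tr(H) = 12.
det(H) > 0 and tr(H) > 0, so H is positive definite everywhere: convex.

convex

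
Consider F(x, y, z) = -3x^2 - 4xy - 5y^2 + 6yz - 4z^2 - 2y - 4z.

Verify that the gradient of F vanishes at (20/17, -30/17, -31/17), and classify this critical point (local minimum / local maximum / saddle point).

∇F = (-6x - 4y, -4x - 10y + 6z - 2, 6y - 8z - 4); substituting (20/17, -30/17, -31/17) gives ∇F = (0, 0, 0), so (20/17, -30/17, -31/17) is indeed a critical point.
The Hessian is constant: H = [[-6, -4, 0], [-4, -10, 6], [0, 6, -8]].
Leading principal minors: Δ₁ = -6, Δ₂ = 44, Δ₃ = -136.
The minors alternate sign starting negative (−, +, −), so H is negative definite: a local maximum.

local maximum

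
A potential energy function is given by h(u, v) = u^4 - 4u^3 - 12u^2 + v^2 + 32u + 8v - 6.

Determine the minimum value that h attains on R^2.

-86

h(u,v) separates as P(u) + Q(v) − 6, so its minimum is min P + min Q − 6.
P'(u) = 4(u - 4)(u - 1)(u + 2) vanishes at u ∈ {-2, 1, 4}; Q'(v) = 2v + 8 vanishes at v ∈ {-4}.
Local minima of P (where P''>0): P(-2)=-64, P(4)=-64. Local minima of Q: Q(-4)=-16.
So the global minimum of h is P(-2) + Q(-4) − 6 = -64 − 16 − 6 = -86, attained at (-2, -4).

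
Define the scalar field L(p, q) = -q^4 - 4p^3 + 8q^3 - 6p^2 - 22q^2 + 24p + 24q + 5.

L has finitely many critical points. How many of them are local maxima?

2

L separates as a function of p plus a function of q, so ∇L=0 decouples.
∂L/∂p = -12(p - 1)(p + 2) = 0 at p ∈ {-2, 1}; ∂L/∂q = -4(q - 3)(q - 2)(q - 1) = 0 at q ∈ {1, 2, 3}.
The Hessian is diagonal: diag(L_pp, L_qq). Second derivatives: L_pp(-2)=36, L_pp(1)=-36; L_qq(1)=-8, L_qq(2)=4, L_qq(3)=-8.
Local maxima occur where both diagonal entries negative: (1, 1), (1, 3). Count: 2.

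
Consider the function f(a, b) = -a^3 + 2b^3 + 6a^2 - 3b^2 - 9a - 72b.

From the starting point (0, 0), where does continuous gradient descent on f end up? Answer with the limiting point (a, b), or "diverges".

f is separable, so gradient descent decouples: a follows -∂f/∂a, b follows -∂f/∂b.
∂f/∂a = -3(a - 3)(a - 1); at a=0 this is -9, so a increases.
∂f/∂b = 6(b - 4)(b + 3); at b=0 this is -72, so b increases.
a converges to its nearest critical value 1 (a local min of the a-part); b converges to 4. The iterate converges to (1, 4).

(1, 4)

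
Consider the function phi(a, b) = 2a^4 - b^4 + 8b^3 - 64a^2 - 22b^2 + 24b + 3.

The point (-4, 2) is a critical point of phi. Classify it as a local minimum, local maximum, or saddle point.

The mixed partial ∂²phi/∂a∂b is 0, so the Hessian at any point is diag(phi_aa, phi_bb) = diag(8(3a^2 - 16), 4(-3b^2 + 12b - 11)).
At (-4, 2): H = diag(256, 4).
Both eigenvalues are positive, so H is positive definite: a local minimum.

local minimum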